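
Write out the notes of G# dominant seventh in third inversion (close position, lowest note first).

F#, G#, B#, D#

The chord tones are G#–B#–D#–F#. With the seventh (F#) lowest for third inversion: F#, G#, B#, D#.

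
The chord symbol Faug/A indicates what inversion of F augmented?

Faug/A means F augmented with A in the bass. A is the third of F augmented (F–A–C#), so this is first inversion.

first inversion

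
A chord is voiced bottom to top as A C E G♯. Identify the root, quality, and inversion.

Reducing to letter names: A, C, E, G#. These stack in thirds as A–C–E–G# — an A minor-major seventh chord.
A is the root of A minor-major seventh; root in the bass means root position (figured bass 7).

A minor-major seventh, root position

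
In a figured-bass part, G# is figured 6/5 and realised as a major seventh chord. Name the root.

The figures 6/5 mean the third of the chord is in the bass. If G# is the third of a major seventh chord, the root is E (chord tones E–G#–B–D#).

E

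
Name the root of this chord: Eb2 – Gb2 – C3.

The distinct letter names are Eb, Gb, C. Arranged as a stack of thirds they read C–Eb–Gb, so C is the root (a C diminished triad).

C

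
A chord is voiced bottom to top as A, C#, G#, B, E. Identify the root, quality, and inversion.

A major ninth, root position

The distinct note names are A, C#, G#, B, E. Stacked in thirds they read A–C#–E–G#–B, which is a major ninth chord on A.
With the root (A) in the bass, the chord is in root position.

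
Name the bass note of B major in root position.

B

B major is B–D#–F#. Root position places the root in the bass: B.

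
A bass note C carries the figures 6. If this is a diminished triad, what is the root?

A

The figures 6 mean the third of the chord is in the bass. If C is the third of a diminished triad, the root is A (chord tones A–C–Eb).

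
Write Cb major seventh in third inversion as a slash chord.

Cbmaj7/Bb

Third inversion of Cb major seventh has the seventh (Bb) in the bass. As a slash chord: Cbmaj7/Bb.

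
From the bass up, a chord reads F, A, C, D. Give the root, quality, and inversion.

D minor seventh, first inversion

The pitch classes F, A, C, D arrange in thirds as D–F–A–C: a D minor seventh chord.
The lowest note is F, the third of the chord, so this is first inversion (figured bass 6/5).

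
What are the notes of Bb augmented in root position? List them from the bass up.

Bb, D, F#

Bb augmented is Bb–D–F#. Root position puts the root (Bb) in the bass, with the remaining tones above: Bb, D, F#.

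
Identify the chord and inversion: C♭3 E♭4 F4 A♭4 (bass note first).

The pitch classes Cb, Eb, F, Ab arrange in thirds as F–Ab–Cb–Eb: an F half-diminished seventh chord.
The lowest note is Cb, the fifth of the chord, so this is second inversion (figured bass 4/3).

F half-diminished seventh, second inversion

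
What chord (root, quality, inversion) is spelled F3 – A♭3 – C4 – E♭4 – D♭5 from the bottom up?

The pitch classes F, Ab, C, Eb, Db arrange in thirds as Db–F–Ab–C–Eb: a Db major ninth chord.
With the third (F) in the bass, the chord is in first inversion.

Db major ninth, first inversion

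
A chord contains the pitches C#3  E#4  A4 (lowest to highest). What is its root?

A

C#, E#, A are the tones of an A augmented triad (A–C#–E#), making A the root.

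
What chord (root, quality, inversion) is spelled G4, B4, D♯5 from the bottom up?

G augmented, root position

The distinct note names are G, B, D#. Stacked in thirds they read G–B–D#, which is an augmented triad on G.
With the root (G) in the bass, the chord is in root position (figured bass 5/3).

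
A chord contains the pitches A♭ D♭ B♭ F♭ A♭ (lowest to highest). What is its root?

The distinct letter names are Ab, Db, Bb, Fb. Arranged as a stack of thirds they read Bb–Db–Fb–Ab, so Bb is the root (a Bb half-diminished seventh chord).

Bb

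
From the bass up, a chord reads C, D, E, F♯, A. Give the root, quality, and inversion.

D dominant ninth, third inversion

Reducing to letter names: C, D, E, F#, A. These stack in thirds as D–F#–A–C–E — a D dominant ninth chord.
With the seventh (C) in the bass, the chord is in third inversion.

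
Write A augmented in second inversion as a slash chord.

Aaug/E#

Second inversion of A augmented has the fifth (E#) in the bass. As a slash chord: Aaug/E#.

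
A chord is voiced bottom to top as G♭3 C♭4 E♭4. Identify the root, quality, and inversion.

Cb major, second inversion

The pitch classes Gb, Cb, Eb arrange in thirds as Cb–Eb–Gb: a Cb major triad.
The lowest note is Gb, the fifth of the chord, so this is second inversion (figured bass 6/4).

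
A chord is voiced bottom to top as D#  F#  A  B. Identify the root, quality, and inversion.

B dominant seventh, first inversion

The pitch classes D#, F#, A, B arrange in thirds as B–D#–F#–A: a B dominant seventh chord.
With the third (D#) in the bass, the chord is in first inversion (figured bass 6/5).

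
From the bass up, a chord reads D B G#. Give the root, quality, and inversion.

Reducing to letter names: D, B, G#. These stack in thirds as G#–B–D — a G# diminished triad.
With the fifth (D) in the bass, the chord is in second inversion (figured bass 6/4).

G# diminished, second inversion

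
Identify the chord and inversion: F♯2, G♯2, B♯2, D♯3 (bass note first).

Reducing to letter names: F#, G#, B#, D#. These stack in thirds as G#–B#–D#–F# — a G# dominant seventh chord.
The lowest note is F#, the seventh of the chord, so this is third inversion (figured bass 4/2).

G# dominant seventh, third inversion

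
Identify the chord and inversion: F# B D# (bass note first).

The distinct note names are F#, B, D#. Stacked in thirds they read B–D#–F#, which is a major triad on B.
F# is the fifth of B major; fifth in the bass means second inversion (figured bass 6/4).

B major, second inversion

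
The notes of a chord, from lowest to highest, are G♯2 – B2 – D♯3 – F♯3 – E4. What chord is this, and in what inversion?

The pitch classes G#, B, D#, F#, E arrange in thirds as E–G#–B–D#–F#: an E major ninth chord.
G# is the third of E major ninth; third in the bass means first inversion.

E major ninth, first inversion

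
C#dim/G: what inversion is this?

C#dim/G means C# diminished with G in the bass. G is the fifth of C# diminished (C#–E–G), so this is second inversion.

second inversion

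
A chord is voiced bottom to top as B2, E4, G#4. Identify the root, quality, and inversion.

E major, second inversion

The pitch classes B, E, G# arrange in thirds as E–G#–B: an E major triad.
The lowest note is B, the fifth of the chord, so this is second inversion (figured bass 6/4).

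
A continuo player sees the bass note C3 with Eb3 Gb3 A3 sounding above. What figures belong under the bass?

6/5

The notes C, Eb, Gb, A stack in thirds as A–C–Eb–Gb — an A diminished seventh chord. The bass C is the third, so this is first inversion: figured 6/5.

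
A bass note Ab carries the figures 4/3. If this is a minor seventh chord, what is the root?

Db

The figures 4/3 mean the fifth of the chord is in the bass. If Ab is the fifth of a minor seventh chord, the root is Db (chord tones Db–Fb–Ab–Cb).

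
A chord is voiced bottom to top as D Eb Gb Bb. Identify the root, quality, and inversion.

Eb minor-major seventh, third inversion

The pitch classes D, Eb, Gb, Bb arrange in thirds as Eb–Gb–Bb–D: an Eb minor-major seventh chord.
With the seventh (D) in the bass, the chord is in third inversion (figured bass 4/2).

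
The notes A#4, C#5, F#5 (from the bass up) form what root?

Reordering A#, C#, F# into stacked thirds gives F#–A#–C#; the bottom of that stack, F#, is the root.

F#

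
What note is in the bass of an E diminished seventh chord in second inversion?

Bb

In second inversion the fifth is lowest. For E diminished seventh (E–G–Bb–Db) that is Bb.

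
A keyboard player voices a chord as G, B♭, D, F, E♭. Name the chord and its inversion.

Eb major ninth, first inversion

Reducing to letter names: G, Bb, D, F, Eb. These stack in thirds as Eb–G–Bb–D–F — an Eb major ninth chord.
With the third (G) in the bass, the chord is in first inversion.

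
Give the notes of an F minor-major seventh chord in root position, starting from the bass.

F, Ab, C, E

The chord tones are F–Ab–C–E. With the root (F) lowest for root position: F, Ab, C, E.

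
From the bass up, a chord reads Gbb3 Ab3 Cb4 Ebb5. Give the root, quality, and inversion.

The distinct note names are Gbb, Ab, Cb, Ebb. Stacked in thirds they read Ab–Cb–Ebb–Gbb, which is a diminished seventh chord on Ab.
Gbb is the seventh of Ab diminished seventh; seventh in the bass means third inversion (figured bass 4/2).

Ab diminished seventh, third inversion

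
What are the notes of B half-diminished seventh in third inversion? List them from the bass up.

B half-diminished seventh is B–D–F–A. Third inversion puts the seventh (A) in the bass, with the remaining tones above: A, B, D, F.

A, B, D, F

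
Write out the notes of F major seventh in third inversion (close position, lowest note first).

E, F, A, C

F major seventh is F–A–C–E. Third inversion puts the seventh (E) in the bass, with the remaining tones above: E, F, A, C.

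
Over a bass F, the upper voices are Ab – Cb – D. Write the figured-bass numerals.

The notes F, Ab, Cb, D stack in thirds as D–F–Ab–Cb — a D diminished seventh chord. The bass F is the third, so this is first inversion: figured 6/5.

6/5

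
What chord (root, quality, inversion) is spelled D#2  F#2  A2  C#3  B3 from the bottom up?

B dominant ninth, first inversion

The pitch classes D#, F#, A, C#, B arrange in thirds as B–D#–F#–A–C#: a B dominant ninth chord.
D# is the third of B dominant ninth; third in the bass means first inversion.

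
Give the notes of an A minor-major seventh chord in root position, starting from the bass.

A, C, E, G#

A minor-major seventh is A–C–E–G#. Root position puts the root (A) in the bass, with the remaining tones above: A, C, E, G#.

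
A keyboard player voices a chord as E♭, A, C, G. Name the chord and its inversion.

A half-diminished seventh, second inversion

The pitch classes Eb, A, C, G arrange in thirds as A–C–Eb–G: an A half-diminished seventh chord.
The lowest note is Eb, the fifth of the chord, so this is second inversion (figured bass 4/3).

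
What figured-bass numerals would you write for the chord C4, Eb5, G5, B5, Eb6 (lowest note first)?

The notes C, Eb, G, B stack in thirds as C–Eb–G–B — a C minor-major seventh chord. The bass C is the root, so this is root position: figured 7.

7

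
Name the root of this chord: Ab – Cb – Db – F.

Reordering Ab, Cb, Db, F into stacked thirds gives Db–F–Ab–Cb; the bottom of that stack, Db, is the root.

Db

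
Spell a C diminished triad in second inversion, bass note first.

Gb, C, Eb

The chord tones are C–Eb–Gb. With the fifth (Gb) lowest for second inversion: Gb, C, Eb.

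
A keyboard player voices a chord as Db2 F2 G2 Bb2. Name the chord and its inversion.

G half-diminished seventh, second inversion

Reducing to letter names: Db, F, G, Bb. These stack in thirds as G–Bb–Db–F — a G half-diminished seventh chord.
With the fifth (Db) in the bass, the chord is in second inversion (figured bass 4/3).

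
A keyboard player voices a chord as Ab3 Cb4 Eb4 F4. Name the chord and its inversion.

F half-diminished seventh, first inversion

Reducing to letter names: Ab, Cb, Eb, F. These stack in thirds as F–Ab–Cb–Eb — an F half-diminished seventh chord.
The lowest note is Ab, the third of the chord, so this is first inversion (figured bass 6/5).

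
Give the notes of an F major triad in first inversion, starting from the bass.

Spelling F major: F–A–C. In first inversion the third is bass, giving A, C, F from the bottom.

A, C, F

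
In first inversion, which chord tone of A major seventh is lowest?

The third of A major seventh (A–C#–E–G#) is C#; that is the bass in first inversion.

C#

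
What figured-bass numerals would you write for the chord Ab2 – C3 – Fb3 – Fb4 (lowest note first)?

The notes Ab, C, Fb stack in thirds as Fb–Ab–C — an Fb augmented triad. The bass Ab is the third, so this is first inversion: figured 6.

6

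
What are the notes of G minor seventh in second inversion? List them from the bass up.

D, F, G, Bb

The chord tones are G–Bb–D–F. With the fifth (D) lowest for second inversion: D, F, G, Bb.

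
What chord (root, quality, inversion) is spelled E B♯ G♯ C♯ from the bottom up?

The distinct note names are E, B#, G#, C#. Stacked in thirds they read C#–E–G#–B#, which is a minor-major seventh chord on C#.
E is the third of C# minor-major seventh; third in the bass means first inversion (figured bass 6/5).

C# minor-major seventh, first inversion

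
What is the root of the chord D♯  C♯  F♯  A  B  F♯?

Reordering D#, C#, F#, A, B into stacked thirds gives B–D#–F#–A–C#; the bottom of that stack, B, is the root.

B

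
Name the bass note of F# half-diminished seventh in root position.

F#

In root position the root is lowest. For F# half-diminished seventh (F#–A–C–E) that is F#.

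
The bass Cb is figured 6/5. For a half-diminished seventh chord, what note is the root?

The figures 6/5 mean the third of the chord is in the bass. If Cb is the third of a half-diminished seventh chord, the root is Ab (chord tones Ab–Cb–Ebb–Gb).

Ab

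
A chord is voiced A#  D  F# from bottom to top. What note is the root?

D

The distinct letter names are A#, D, F#. Arranged as a stack of thirds they read D–F#–A#, so D is the root (a D augmented triad).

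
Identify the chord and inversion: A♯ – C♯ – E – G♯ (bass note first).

Reducing to letter names: A#, C#, E, G#. These stack in thirds as A#–C#–E–G# — an A# half-diminished seventh chord.
A# is the root of A# half-diminished seventh; root in the bass means root position (figured bass 7).

A# half-diminished seventh, root position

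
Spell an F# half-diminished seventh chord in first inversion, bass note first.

A, C, E, F#

F# half-diminished seventh is F#–A–C–E. First inversion puts the third (A) in the bass, with the remaining tones above: A, C, E, F#.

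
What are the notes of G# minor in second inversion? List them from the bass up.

G# minor is G#–B–D#. Second inversion puts the fifth (D#) in the bass, with the remaining tones above: D#, G#, B.

D#, G#, B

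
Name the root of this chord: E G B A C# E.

A

E, G, B, A, C# are the tones of an A dominant ninth chord (A–C#–E–G–B), making A the root.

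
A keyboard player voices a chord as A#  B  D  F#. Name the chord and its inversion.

Reducing to letter names: A#, B, D, F#. These stack in thirds as B–D–F#–A# — a B minor-major seventh chord.
With the seventh (A#) in the bass, the chord is in third inversion (figured bass 4/2).

B minor-major seventh, third inversion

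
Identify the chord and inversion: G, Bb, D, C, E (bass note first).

Reducing to letter names: G, Bb, D, C, E. These stack in thirds as C–E–G–Bb–D — a C dominant ninth chord.
G is the fifth of C dominant ninth; fifth in the bass means second inversion.

C dominant ninth, second inversion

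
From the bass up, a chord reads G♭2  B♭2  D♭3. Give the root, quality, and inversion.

The distinct note names are Gb, Bb, Db. Stacked in thirds they read Gb–Bb–Db, which is a major triad on Gb.
With the root (Gb) in the bass, the chord is in root position (figured bass 5/3).

Gb major, root position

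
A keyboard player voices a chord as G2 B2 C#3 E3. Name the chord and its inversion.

C# half-diminished seventh, second inversion

Reducing to letter names: G, B, C#, E. These stack in thirds as C#–E–G–B — a C# half-diminished seventh chord.
G is the fifth of C# half-diminished seventh; fifth in the bass means second inversion (figured bass 4/3).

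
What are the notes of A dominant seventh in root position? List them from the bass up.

The chord tones are A–C#–E–G. With the root (A) lowest for root position: A, C#, E, G.

A, C#, E, G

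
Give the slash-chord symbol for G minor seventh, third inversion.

Gm7/F

Third inversion of G minor seventh has the seventh (F) in the bass. As a slash chord: Gm7/F.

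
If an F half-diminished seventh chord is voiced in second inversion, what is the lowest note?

Cb

The fifth of F half-diminished seventh (F–Ab–Cb–Eb) is Cb; that is the bass in second inversion.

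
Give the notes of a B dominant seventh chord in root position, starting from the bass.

The chord tones are B–D#–F#–A. With the root (B) lowest for root position: B, D#, F#, A.

B, D#, F#, A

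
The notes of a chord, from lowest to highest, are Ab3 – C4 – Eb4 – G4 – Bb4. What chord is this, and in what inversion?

The distinct note names are Ab, C, Eb, G, Bb. Stacked in thirds they read Ab–C–Eb–G–Bb, which is a major ninth chord on Ab.
Ab is the root of Ab major ninth; root in the bass means root position.

Ab major ninth, root position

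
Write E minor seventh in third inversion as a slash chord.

Em7/D

Third inversion of E minor seventh has the seventh (D) in the bass. As a slash chord: Em7/D.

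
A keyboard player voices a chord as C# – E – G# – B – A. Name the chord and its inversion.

A major ninth, first inversion

The distinct note names are C#, E, G#, B, A. Stacked in thirds they read A–C#–E–G#–B, which is a major ninth chord on A.
The lowest note is C#, the third of the chord, so this is first inversion.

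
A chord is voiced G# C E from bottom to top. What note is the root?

G#, C, E are the tones of a C augmented triad (C–E–G#), making C the root.

C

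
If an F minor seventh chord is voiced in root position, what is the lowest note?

The root of F minor seventh (F–Ab–C–Eb) is F; that is the bass in root position.

F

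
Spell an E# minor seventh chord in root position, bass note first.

E#, G#, B#, D#

E# minor seventh is E#–G#–B#–D#. Root position puts the root (E#) in the bass, with the remaining tones above: E#, G#, B#, D#.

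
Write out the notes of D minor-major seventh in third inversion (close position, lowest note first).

C#, D, F, A

D minor-major seventh is D–F–A–C#. Third inversion puts the seventh (C#) in the bass, with the remaining tones above: C#, D, F, A.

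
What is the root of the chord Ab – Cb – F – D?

Reordering Ab, Cb, F, D into stacked thirds gives D–F–Ab–Cb; the bottom of that stack, D, is the root.

D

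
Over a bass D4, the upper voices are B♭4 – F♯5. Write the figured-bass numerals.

6

The notes D, Bb, F# stack in thirds as Bb–D–F# — a Bb augmented triad. The bass D is the third, so this is first inversion: figured 6.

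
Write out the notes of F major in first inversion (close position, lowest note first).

A, C, F

The chord tones are F–A–C. With the third (A) lowest for first inversion: A, C, F.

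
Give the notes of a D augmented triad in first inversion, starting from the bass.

F#, A#, D

D augmented is D–F#–A#. First inversion puts the third (F#) in the bass, with the remaining tones above: F#, A#, D.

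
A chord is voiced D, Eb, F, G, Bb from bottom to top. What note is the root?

Eb

The distinct letter names are D, Eb, F, G, Bb. Arranged as a stack of thirds they read Eb–G–Bb–D–F, so Eb is the root (an Eb major ninth chord).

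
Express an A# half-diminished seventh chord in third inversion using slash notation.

A#ø7/G#

Third inversion of A# half-diminished seventh has the seventh (G#) in the bass. As a slash chord: A#ø7/G#.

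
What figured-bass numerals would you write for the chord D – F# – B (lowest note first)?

The notes D, F#, B stack in thirds as B–D–F# — a B minor triad. The bass D is the third, so this is first inversion: figured 6.

6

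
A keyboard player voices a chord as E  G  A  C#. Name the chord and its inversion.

A dominant seventh, second inversion

The pitch classes E, G, A, C# arrange in thirds as A–C#–E–G: an A dominant seventh chord.
With the fifth (E) in the bass, the chord is in second inversion (figured bass 4/3).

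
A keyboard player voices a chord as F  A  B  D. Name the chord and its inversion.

B half-diminished seventh, second inversion

Reducing to letter names: F, A, B, D. These stack in thirds as B–D–F–A — a B half-diminished seventh chord.
With the fifth (F) in the bass, the chord is in second inversion (figured bass 4/3).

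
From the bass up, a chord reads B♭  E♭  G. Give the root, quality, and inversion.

The distinct note names are Bb, Eb, G. Stacked in thirds they read Eb–G–Bb, which is a major triad on Eb.
Bb is the fifth of Eb major; fifth in the bass means second inversion (figured bass 6/4).

Eb major, second inversion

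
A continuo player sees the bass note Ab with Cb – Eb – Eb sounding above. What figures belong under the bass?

The notes Ab, Cb, Eb stack in thirds as Ab–Cb–Eb — an Ab minor triad. The bass Ab is the root, so this is root position: figured 5/3.

5/3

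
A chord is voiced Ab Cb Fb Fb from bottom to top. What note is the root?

Fb

The distinct letter names are Ab, Cb, Fb. Arranged as a stack of thirds they read Fb–Ab–Cb, so Fb is the root (an Fb major triad).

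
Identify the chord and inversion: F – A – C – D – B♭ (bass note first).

Reducing to letter names: F, A, C, D, Bb. These stack in thirds as Bb–D–F–A–C — a Bb major ninth chord.
With the fifth (F) in the bass, the chord is in second inversion.

Bb major ninth, second inversion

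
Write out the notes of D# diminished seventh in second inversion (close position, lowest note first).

D# diminished seventh is D#–F#–A–C. Second inversion puts the fifth (A) in the bass, with the remaining tones above: A, C, D#, F#.

A, C, D#, F#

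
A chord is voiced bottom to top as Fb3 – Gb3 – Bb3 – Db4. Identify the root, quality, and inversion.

Gb dominant seventh, third inversion

The distinct note names are Fb, Gb, Bb, Db. Stacked in thirds they read Gb–Bb–Db–Fb, which is a dominant seventh chord on Gb.
With the seventh (Fb) in the bass, the chord is in third inversion (figured bass 4/2).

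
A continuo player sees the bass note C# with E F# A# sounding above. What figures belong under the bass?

4/3

The notes C#, E, F#, A# stack in thirds as F#–A#–C#–E — an F# dominant seventh chord. The bass C# is the fifth, so this is second inversion: figured 4/3.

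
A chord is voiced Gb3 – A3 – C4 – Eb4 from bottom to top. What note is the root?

Gb, A, C, Eb are the tones of an A diminished seventh chord (A–C–Eb–Gb), making A the root.

A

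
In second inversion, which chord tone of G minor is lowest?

D

G minor is G–Bb–D. Second inversion places the fifth in the bass: D.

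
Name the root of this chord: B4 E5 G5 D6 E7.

B, E, G, D are the tones of an E minor seventh chord (E–G–B–D), making E the root.

E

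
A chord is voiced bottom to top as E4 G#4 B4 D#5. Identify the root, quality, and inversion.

The pitch classes E, G#, B, D# arrange in thirds as E–G#–B–D#: an E major seventh chord.
The lowest note is E, the root of the chord, so this is root position (figured bass 7).

E major seventh, root position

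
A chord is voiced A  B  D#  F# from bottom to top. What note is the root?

Reordering A, B, D#, F# into stacked thirds gives B–D#–F#–A; the bottom of that stack, B, is the root.

B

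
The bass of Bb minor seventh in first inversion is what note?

Db

Bb minor seventh is Bb–Db–F–Ab. First inversion places the third in the bass: Db.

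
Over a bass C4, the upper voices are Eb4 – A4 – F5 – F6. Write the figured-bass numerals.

4/3

The notes C, Eb, A, F stack in thirds as F–A–C–Eb — an F dominant seventh chord. The bass C is the fifth, so this is second inversion: figured 4/3.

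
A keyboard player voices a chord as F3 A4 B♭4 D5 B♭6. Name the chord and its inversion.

Bb major seventh, second inversion

The pitch classes F, A, Bb, D arrange in thirds as Bb–D–F–A: a Bb major seventh chord.
With the fifth (F) in the bass, the chord is in second inversion (figured bass 4/3).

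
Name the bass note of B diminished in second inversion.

F

The fifth of B diminished (B–D–F) is F; that is the bass in second inversion.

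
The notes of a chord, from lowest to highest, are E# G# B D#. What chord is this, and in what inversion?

Reducing to letter names: E#, G#, B, D#. These stack in thirds as E#–G#–B–D# — an E# half-diminished seventh chord.
The lowest note is E#, the root of the chord, so this is root position (figured bass 7).

E# half-diminished seventh, root position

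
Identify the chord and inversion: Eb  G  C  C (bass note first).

The distinct note names are Eb, G, C. Stacked in thirds they read C–Eb–G, which is a minor triad on C.
The lowest note is Eb, the third of the chord, so this is first inversion (figured bass 6).

C minor, first inversion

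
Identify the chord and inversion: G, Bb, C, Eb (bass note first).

The distinct note names are G, Bb, C, Eb. Stacked in thirds they read C–Eb–G–Bb, which is a minor seventh chord on C.
The lowest note is G, the fifth of the chord, so this is second inversion (figured bass 4/3).

C minor seventh, second inversion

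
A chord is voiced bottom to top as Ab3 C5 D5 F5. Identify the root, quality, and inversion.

D half-diminished seventh, second inversion

The distinct note names are Ab, C, D, F. Stacked in thirds they read D–F–Ab–C, which is a half-diminished seventh chord on D.
Ab is the fifth of D half-diminished seventh; fifth in the bass means second inversion (figured bass 4/3).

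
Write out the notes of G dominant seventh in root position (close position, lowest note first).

G dominant seventh is G–B–D–F. Root position puts the root (G) in the bass, with the remaining tones above: G, B, D, F.

G, B, D, F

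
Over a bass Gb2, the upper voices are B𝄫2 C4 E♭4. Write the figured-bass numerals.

4/3

The notes Gb, Bbb, C, Eb stack in thirds as C–Eb–Gb–Bbb — a C diminished seventh chord. The bass Gb is the fifth, so this is second inversion: figured 4/3.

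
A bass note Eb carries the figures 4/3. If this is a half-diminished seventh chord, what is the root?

A

The figures 4/3 mean the fifth of the chord is in the bass. If Eb is the fifth of a half-diminished seventh chord, the root is A (chord tones A–C–Eb–G).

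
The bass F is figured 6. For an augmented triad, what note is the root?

Db

The figures 6 mean the third of the chord is in the bass. If F is the third of an augmented triad, the root is Db (chord tones Db–F–A).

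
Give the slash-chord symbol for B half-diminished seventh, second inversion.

Second inversion of B half-diminished seventh has the fifth (F) in the bass. As a slash chord: Bø7/F.

Bø7/F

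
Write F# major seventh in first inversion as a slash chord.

First inversion of F# major seventh has the third (A#) in the bass. As a slash chord: F#maj7/A#.

F#maj7/A#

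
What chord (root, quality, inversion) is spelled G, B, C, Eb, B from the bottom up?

C minor-major seventh, second inversion

The pitch classes G, B, C, Eb arrange in thirds as C–Eb–G–B: a C minor-major seventh chord.
G is the fifth of C minor-major seventh; fifth in the bass means second inversion (figured bass 4/3).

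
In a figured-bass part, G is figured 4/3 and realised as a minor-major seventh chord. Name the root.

The figures 4/3 mean the fifth of the chord is in the bass. If G is the fifth of a minor-major seventh chord, the root is C (chord tones C–Eb–G–B).

C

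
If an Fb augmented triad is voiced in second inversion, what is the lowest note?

C

In second inversion the fifth is lowest. For Fb augmented (Fb–Ab–C) that is C.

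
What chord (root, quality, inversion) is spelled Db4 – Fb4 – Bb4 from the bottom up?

Bb diminished, first inversion

Reducing to letter names: Db, Fb, Bb. These stack in thirds as Bb–Db–Fb — a Bb diminished triad.
Db is the third of Bb diminished; third in the bass means first inversion (figured bass 6).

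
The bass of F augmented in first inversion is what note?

In first inversion the third is lowest. For F augmented (F–A–C#) that is A.

A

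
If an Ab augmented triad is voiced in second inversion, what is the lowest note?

E

In second inversion the fifth is lowest. For Ab augmented (Ab–C–E) that is E.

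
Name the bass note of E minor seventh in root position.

E minor seventh is E–G–B–D. Root position places the root in the bass: E.

E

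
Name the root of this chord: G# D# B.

G#

G#, D#, B are the tones of a G# minor triad (G#–B–D#), making G# the root.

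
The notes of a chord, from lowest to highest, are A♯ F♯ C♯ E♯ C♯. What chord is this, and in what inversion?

F# major seventh, first inversion

Reducing to letter names: A#, F#, C#, E#. These stack in thirds as F#–A#–C#–E# — an F# major seventh chord.
A# is the third of F# major seventh; third in the bass means first inversion (figured bass 6/5).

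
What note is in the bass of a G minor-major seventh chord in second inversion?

D

The fifth of G minor-major seventh (G–Bb–D–F#) is D; that is the bass in second inversion.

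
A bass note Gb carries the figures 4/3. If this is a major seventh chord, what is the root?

Cb

The figures 4/3 mean the fifth of the chord is in the bass. If Gb is the fifth of a major seventh chord, the root is Cb (chord tones Cb–Eb–Gb–Bb).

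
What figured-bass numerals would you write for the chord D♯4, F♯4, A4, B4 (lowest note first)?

The notes D#, F#, A, B stack in thirds as B–D#–F#–A — a B dominant seventh chord. The bass D# is the third, so this is first inversion: figured 6/5.

6/5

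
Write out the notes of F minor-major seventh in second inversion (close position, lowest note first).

C, E, F, Ab

F minor-major seventh is F–Ab–C–E. Second inversion puts the fifth (C) in the bass, with the remaining tones above: C, E, F, Ab.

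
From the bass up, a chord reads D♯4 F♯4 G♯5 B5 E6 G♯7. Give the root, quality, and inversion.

E major ninth, third inversion

The pitch classes D#, F#, G#, B, E arrange in thirds as E–G#–B–D#–F#: an E major ninth chord.
With the seventh (D#) in the bass, the chord is in third inversion.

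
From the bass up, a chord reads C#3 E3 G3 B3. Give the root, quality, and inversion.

The pitch classes C#, E, G, B arrange in thirds as C#–E–G–B: a C# half-diminished seventh chord.
With the root (C#) in the bass, the chord is in root position (figured bass 7).

C# half-diminished seventh, root position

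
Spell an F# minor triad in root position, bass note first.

F#, A, C#

The chord tones are F#–A–C#. With the root (F#) lowest for root position: F#, A, C#.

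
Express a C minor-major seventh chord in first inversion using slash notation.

First inversion of C minor-major seventh has the third (Eb) in the bass. As a slash chord: Cm(maj7)/Eb.

Cm(maj7)/Eb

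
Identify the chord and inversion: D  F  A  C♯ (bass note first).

The distinct note names are D, F, A, C#. Stacked in thirds they read D–F–A–C#, which is a minor-major seventh chord on D.
The lowest note is D, the root of the chord, so this is root position (figured bass 7).

D minor-major seventh, root position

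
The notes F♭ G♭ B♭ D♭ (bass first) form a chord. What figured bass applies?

4/2

The notes Fb, Gb, Bb, Db stack in thirds as Gb–Bb–Db–Fb — a Gb dominant seventh chord. The bass Fb is the seventh, so this is third inversion: figured 4/2.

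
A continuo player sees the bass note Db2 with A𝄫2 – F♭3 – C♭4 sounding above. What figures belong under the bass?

The notes Db, Abb, Fb, Cb stack in thirds as Db–Fb–Abb–Cb — a Db half-diminished seventh chord. The bass Db is the root, so this is root position: figured 7.

7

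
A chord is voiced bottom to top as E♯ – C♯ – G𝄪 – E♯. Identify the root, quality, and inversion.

The pitch classes E#, C#, G## arrange in thirds as C#–E#–G##: a C# augmented triad.
With the third (E#) in the bass, the chord is in first inversion (figured bass 6).

C# augmented, first inversion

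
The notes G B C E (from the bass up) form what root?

G, B, C, E are the tones of a C major seventh chord (C–E–G–B), making C the root.

C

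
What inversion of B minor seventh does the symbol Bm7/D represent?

Bm7/D means B minor seventh with D in the bass. D is the third of B minor seventh (B–D–F#–A), so this is first inversion.

first inversion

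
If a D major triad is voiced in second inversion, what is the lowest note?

A

The fifth of D major (D–F#–A) is A; that is the bass in second inversion.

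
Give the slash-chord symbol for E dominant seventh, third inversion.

E7/D

Third inversion of E dominant seventh has the seventh (D) in the bass. As a slash chord: E7/D.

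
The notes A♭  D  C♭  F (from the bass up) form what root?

D

Ab, D, Cb, F are the tones of a D diminished seventh chord (D–F–Ab–Cb), making D the root.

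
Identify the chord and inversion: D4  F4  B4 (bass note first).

B diminished, first inversion

The distinct note names are D, F, B. Stacked in thirds they read B–D–F, which is a diminished triad on B.
D is the third of B diminished; third in the bass means first inversion (figured bass 6).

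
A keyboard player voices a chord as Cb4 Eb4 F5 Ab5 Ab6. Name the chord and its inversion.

F half-diminished seventh, second inversion

The pitch classes Cb, Eb, F, Ab arrange in thirds as F–Ab–Cb–Eb: an F half-diminished seventh chord.
Cb is the fifth of F half-diminished seventh; fifth in the bass means second inversion (figured bass 4/3).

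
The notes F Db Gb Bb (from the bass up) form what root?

Reordering F, Db, Gb, Bb into stacked thirds gives Gb–Bb–Db–F; the bottom of that stack, Gb, is the root.

Gb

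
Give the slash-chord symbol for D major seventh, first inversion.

First inversion of D major seventh has the third (F#) in the bass. As a slash chord: Dmaj7/F#.

Dmaj7/F#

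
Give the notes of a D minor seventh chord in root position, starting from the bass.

D, F, A, C

Spelling D minor seventh: D–F–A–C. In root position the root is bass, giving D, F, A, C from the bottom.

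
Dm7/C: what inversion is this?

Dm7/C means D minor seventh with C in the bass. C is the seventh of D minor seventh (D–F–A–C), so this is third inversion.

third inversion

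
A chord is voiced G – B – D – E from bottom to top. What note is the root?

E

Reordering G, B, D, E into stacked thirds gives E–G–B–D; the bottom of that stack, E, is the root.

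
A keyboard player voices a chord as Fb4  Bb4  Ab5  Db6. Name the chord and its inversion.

The pitch classes Fb, Bb, Ab, Db arrange in thirds as Bb–Db–Fb–Ab: a Bb half-diminished seventh chord.
With the fifth (Fb) in the bass, the chord is in second inversion (figured bass 4/3).

Bb half-diminished seventh, second inversion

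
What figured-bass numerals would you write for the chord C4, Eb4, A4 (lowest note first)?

The notes C, Eb, A stack in thirds as A–C–Eb — an A diminished triad. The bass C is the third, so this is first inversion: figured 6.

6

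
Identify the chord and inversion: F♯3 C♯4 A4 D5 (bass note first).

The pitch classes F#, C#, A, D arrange in thirds as D–F#–A–C#: a D major seventh chord.
The lowest note is F#, the third of the chord, so this is first inversion (figured bass 6/5).

D major seventh, first inversion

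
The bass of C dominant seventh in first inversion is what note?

The third of C dominant seventh (C–E–G–Bb) is E; that is the bass in first inversion.

E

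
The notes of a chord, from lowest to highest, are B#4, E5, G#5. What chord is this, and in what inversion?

The distinct note names are B#, E, G#. Stacked in thirds they read E–G#–B#, which is an augmented triad on E.
With the fifth (B#) in the bass, the chord is in second inversion (figured bass 6/4).

E augmented, second inversion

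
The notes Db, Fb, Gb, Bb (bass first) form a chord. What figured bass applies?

The notes Db, Fb, Gb, Bb stack in thirds as Gb–Bb–Db–Fb — a Gb dominant seventh chord. The bass Db is the fifth, so this is second inversion: figured 4/3.

4/3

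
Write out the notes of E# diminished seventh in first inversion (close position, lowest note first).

G#, B, D, E#

The chord tones are E#–G#–B–D. With the third (G#) lowest for first inversion: G#, B, D, E#.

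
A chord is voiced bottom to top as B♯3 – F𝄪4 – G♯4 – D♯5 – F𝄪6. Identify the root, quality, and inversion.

The pitch classes B#, F##, G#, D# arrange in thirds as G#–B#–D#–F##: a G# major seventh chord.
With the third (B#) in the bass, the chord is in first inversion (figured bass 6/5).

G# major seventh, first inversion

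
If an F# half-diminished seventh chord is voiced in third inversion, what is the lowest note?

E

The seventh of F# half-diminished seventh (F#–A–C–E) is E; that is the bass in third inversion.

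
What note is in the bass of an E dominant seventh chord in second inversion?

B

E dominant seventh is E–G#–B–D. Second inversion places the fifth in the bass: B.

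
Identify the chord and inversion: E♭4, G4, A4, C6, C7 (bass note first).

A half-diminished seventh, second inversion

The distinct note names are Eb, G, A, C. Stacked in thirds they read A–C–Eb–G, which is a half-diminished seventh chord on A.
With the fifth (Eb) in the bass, the chord is in second inversion (figured bass 4/3).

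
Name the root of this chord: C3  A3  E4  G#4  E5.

Reordering C, A, E, G# into stacked thirds gives A–C–E–G#; the bottom of that stack, A, is the root.

A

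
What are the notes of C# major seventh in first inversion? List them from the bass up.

E#, G#, B#, C#

C# major seventh is C#–E#–G#–B#. First inversion puts the third (E#) in the bass, with the remaining tones above: E#, G#, B#, C#.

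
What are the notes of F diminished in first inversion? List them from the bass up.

Ab, Cb, F

Spelling F diminished: F–Ab–Cb. In first inversion the third is bass, giving Ab, Cb, F from the bottom.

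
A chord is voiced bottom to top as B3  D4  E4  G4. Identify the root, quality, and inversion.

The pitch classes B, D, E, G arrange in thirds as E–G–B–D: an E minor seventh chord.
The lowest note is B, the fifth of the chord, so this is second inversion (figured bass 4/3).

E minor seventh, second inversion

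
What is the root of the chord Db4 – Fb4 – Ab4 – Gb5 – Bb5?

Gb

Db, Fb, Ab, Gb, Bb are the tones of a Gb dominant ninth chord (Gb–Bb–Db–Fb–Ab), making Gb the root.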